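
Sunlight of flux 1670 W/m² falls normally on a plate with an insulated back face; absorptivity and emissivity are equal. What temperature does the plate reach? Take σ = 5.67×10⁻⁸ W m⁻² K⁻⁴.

T ≈ 414 K

Absorbed flux αS = emitted flux εσT⁴ (one radiating face); with α = ε, T = (S/σ)^(1/4).
T = (1670 / 5.67×10⁻⁸)^(1/4) = (2.95×10^10)^(1/4).
T = 414 K.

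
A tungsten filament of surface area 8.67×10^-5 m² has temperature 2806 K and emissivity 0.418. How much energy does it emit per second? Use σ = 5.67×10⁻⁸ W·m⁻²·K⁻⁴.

Stefan–Boltzmann: P = εσAT⁴ = 0.418 × 5.67×10⁻⁸ × 8.67×10^-5 × (2806)⁴ = 0.418 × 5.67×10⁻⁸ × 8.67×10^-5 × 6.20×10^13.
P = 127 W.

P ≈ 127 W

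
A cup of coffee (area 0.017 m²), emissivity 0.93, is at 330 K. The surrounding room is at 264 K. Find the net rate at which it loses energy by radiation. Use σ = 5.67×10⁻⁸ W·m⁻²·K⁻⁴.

Q ≈ 6.28 W

Q = εσA(T⁴ − T_s⁴). T⁴ − T_s⁴ = (330)⁴ − (264)⁴ = 1.19×10^10 − 4.86×10^9 = 7.00×10^9 K⁴.
Q = 0.93 × 5.67×10⁻⁸ × 0.0170 × 7.00×10^9 = 6.28 W.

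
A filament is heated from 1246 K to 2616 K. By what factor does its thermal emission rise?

P ∝ T⁴, so the ratio is (2616/1246)⁴ = (2.100)⁴ = 19.4.

ratio ≈ 19.4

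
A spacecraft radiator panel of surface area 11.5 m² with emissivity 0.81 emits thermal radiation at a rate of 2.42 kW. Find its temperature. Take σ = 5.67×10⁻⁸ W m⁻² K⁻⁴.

T ≈ 260 K

From P = εσAT⁴, T = (P / εσA)^(1/4) = (2420 / (0.81 × 5.67×10⁻⁸ × 11.5))^(1/4).
T = (4.58×10^9)^(1/4) = 260 K.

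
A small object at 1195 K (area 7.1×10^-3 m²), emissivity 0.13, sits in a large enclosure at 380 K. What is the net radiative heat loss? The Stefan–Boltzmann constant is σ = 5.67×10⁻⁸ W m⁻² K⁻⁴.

Q ≈ 106 W

Q = εσA(T⁴ − T_s⁴). T⁴ − T_s⁴ = (1195)⁴ − (380)⁴ = 2.04×10^12 − 2.09×10^10 = 2.02×10^12 K⁴.
Q = 0.13 × 5.67×10⁻⁸ × 7.10×10^-3 × 2.02×10^12 = 106 W.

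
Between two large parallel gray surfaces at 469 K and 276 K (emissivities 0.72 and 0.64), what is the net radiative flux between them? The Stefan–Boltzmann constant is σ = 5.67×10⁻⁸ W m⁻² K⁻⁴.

For two large parallel gray plates, q = σ(T₁⁴ − T₂⁴) / (1/ε₁ + 1/ε₂ − 1).
1/ε₁ + 1/ε₂ − 1 = 1/0.72 + 1/0.64 − 1 = 1.951.
T₁⁴ − T₂⁴ = 4.84×10^10 − 5.80×10^9 = 4.26×10^10 K⁴.
q = 5.67×10⁻⁸ × 4.26×10^10 / 1.951 = 1240 W/m².

q ≈ 1240 W/m²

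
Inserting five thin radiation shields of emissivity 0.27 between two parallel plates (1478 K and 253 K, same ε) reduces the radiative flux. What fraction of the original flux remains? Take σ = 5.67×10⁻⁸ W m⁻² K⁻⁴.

ratio ≈ 0.167

With N identical shields there are N+1 = 6 gaps in series, each with the same radiative resistance, so the flux falls to 1/(N+1) of its unshielded value.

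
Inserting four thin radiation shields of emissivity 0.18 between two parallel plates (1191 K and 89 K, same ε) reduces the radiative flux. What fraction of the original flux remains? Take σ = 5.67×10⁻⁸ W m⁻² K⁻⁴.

With N identical shields there are N+1 = 5 gaps in series, each with the same radiative resistance, so the flux falls to 1/(N+1) of its unshielded value.

ratio ≈ 0.200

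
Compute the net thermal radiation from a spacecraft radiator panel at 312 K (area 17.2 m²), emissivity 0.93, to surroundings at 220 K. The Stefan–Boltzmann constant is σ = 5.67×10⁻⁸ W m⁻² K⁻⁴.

Q = εσA(T⁴ − T_s⁴). T⁴ − T_s⁴ = (312)⁴ − (220)⁴ = 9.48×10^9 − 2.34×10^9 = 7.13×10^9 K⁴.
Q = 0.93 × 5.67×10⁻⁸ × 17.2 × 7.13×10^9 = 6470 W.

Q ≈ 6470 W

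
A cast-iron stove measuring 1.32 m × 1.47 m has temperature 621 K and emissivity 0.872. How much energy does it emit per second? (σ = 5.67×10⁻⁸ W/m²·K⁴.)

A = 1.32 × 1.47 = 1.94 m².
Stefan–Boltzmann: P = εσAT⁴ = 0.872 × 5.67×10⁻⁸ × 1.94 × (621)⁴ = 0.872 × 5.67×10⁻⁸ × 1.94 × 1.49×10^11.
P = 14300 W.

P ≈ 14300 W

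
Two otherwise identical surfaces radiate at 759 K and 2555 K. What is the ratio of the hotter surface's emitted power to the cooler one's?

ratio ≈ 128

P ∝ T⁴, so the ratio is (2555/759)⁴ = (3.366)⁴ = 128.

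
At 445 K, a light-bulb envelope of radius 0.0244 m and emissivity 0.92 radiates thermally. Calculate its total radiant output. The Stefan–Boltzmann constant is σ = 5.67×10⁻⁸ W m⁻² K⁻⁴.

A = 4πr² = 4π × (0.0244)² = 7.48×10^-3 m².
Stefan–Boltzmann: P = εσAT⁴ = 0.92 × 5.67×10⁻⁸ × 7.48×10^-3 × (445)⁴ = 0.92 × 5.67×10⁻⁸ × 7.48×10^-3 × 3.92×10^10.
P = 15.3 W.

P ≈ 15.3 W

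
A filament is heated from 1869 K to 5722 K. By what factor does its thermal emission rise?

P ∝ T⁴, so the ratio is (5722/1869)⁴ = (3.062)⁴ = 87.9.

ratio ≈ 87.9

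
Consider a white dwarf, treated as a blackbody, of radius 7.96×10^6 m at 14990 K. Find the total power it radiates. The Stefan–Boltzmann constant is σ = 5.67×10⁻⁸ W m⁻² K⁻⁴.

A = 4πr² = 4π × (7.96×10^6)² = 7.96×10^14 m².
P = σAT⁴ = 5.67×10⁻⁸ × 7.96×10^14 × (14990)⁴ = 5.67×10⁻⁸ × 7.96×10^14 × 5.05×10^16.
P = 2.28×10^24 W.

P ≈ 2.28×10^24 W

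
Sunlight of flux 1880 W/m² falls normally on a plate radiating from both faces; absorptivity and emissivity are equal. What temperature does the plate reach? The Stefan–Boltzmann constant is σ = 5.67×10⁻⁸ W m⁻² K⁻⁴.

Absorbed flux αS = emitted flux 2εσT⁴ per unit area; with α = ε this gives T = (S/2σ)^(1/4).
T = (1880 / (2 × 5.67×10⁻⁸))^(1/4) = (1.66×10^10)^(1/4).
T = 359 K.

T ≈ 359 K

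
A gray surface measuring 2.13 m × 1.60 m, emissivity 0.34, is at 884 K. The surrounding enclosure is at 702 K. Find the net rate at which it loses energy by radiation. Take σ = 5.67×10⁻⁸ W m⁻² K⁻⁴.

Q ≈ 24200 W

A = 2.13 × 1.60 = 3.41 m².
Q = εσA(T⁴ − T_s⁴). T⁴ − T_s⁴ = (884)⁴ − (702)⁴ = 6.11×10^11 − 2.43×10^11 = 3.68×10^11 K⁴.
Q = 0.34 × 5.67×10⁻⁸ × 3.41 × 3.68×10^11 = 24200 W.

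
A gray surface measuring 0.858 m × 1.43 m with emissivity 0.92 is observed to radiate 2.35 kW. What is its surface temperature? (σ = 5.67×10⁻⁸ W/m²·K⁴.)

A = 0.858 × 1.43 = 1.23 m².
From P = εσAT⁴, T = (P / εσA)^(1/4) = (2350 / (0.92 × 5.67×10⁻⁸ × 1.23))^(1/4).
T = (3.67×10^10)^(1/4) = 438 K.

T ≈ 438 K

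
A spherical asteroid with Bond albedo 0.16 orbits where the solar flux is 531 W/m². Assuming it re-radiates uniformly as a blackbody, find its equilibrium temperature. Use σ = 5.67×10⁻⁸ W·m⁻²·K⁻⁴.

Power absorbed = (1−a)S·πR²; power emitted = 4πR²σT⁴. Equating and cancelling πR²:
T = ((1−a)S / 4σ)^(1/4) = (446 / (4 × 5.67×10⁻⁸))^(1/4) = (1.97×10^9)^(1/4).
T = 211 K.

T ≈ 211 K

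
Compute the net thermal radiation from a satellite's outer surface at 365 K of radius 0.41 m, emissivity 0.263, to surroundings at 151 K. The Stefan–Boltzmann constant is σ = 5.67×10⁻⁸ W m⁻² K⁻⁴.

Q ≈ 543 W

A = 4πr² = 4π × (0.41)² = 2.11 m².
Q = εσA(T⁴ − T_s⁴). T⁴ − T_s⁴ = (365)⁴ − (151)⁴ = 1.77×10^10 − 5.20×10^8 = 1.72×10^10 K⁴.
Q = 0.263 × 5.67×10⁻⁸ × 2.11 × 1.72×10^10 = 543 W.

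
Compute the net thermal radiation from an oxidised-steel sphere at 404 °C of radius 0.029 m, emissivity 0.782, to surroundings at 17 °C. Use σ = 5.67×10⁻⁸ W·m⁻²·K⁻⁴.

A = 4πr² = 4π × (0.029)² = 0.0106 m².
Convert: 404 °C = 677 K; 17 °C = 290 K.
Q = εσA(T⁴ − T_s⁴). T⁴ − T_s⁴ = (677)⁴ − (290)⁴ = 2.10×10^11 − 7.07×10^9 = 2.03×10^11 K⁴.
Q = 0.782 × 5.67×10⁻⁸ × 0.0106 × 2.03×10^11 = 95.1 W.

Q ≈ 95.1 W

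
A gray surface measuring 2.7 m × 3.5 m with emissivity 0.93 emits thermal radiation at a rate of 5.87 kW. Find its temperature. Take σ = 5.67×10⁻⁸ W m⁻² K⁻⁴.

T ≈ 329 K

A = 2.7 × 3.5 = 9.45 m².
From P = εσAT⁴, T = (P / εσA)^(1/4) = (5870 / (0.93 × 5.67×10⁻⁸ × 9.45))^(1/4).
T = (1.18×10^10)^(1/4) = 329 K.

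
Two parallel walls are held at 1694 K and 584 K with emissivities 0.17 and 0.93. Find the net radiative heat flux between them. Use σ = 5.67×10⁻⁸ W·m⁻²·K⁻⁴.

q ≈ 77300 W/m²

For two large parallel gray plates, q = σ(T₁⁴ − T₂⁴) / (1/ε₁ + 1/ε₂ − 1).
1/ε₁ + 1/ε₂ − 1 = 1/0.17 + 1/0.93 − 1 = 5.958.
T₁⁴ − T₂⁴ = 8.23×10^12 − 1.16×10^11 = 8.12×10^12 K⁴.
q = 5.67×10⁻⁸ × 8.12×10^12 / 5.958 = 77300 W/m².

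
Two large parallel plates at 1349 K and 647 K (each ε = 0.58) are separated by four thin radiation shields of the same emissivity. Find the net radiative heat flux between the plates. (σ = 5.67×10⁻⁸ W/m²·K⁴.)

q ≈ 14500 W/m²

Each of the 5 gaps contributes resistance (2/ε − 1) = 2/0.58 − 1 = 2.448; total = 12.24.
q = σ(T₁⁴ − T₂⁴) / 12.24 = 5.67×10⁻⁸ × 3.14×10^12 / 12.24 = 14500 W/m².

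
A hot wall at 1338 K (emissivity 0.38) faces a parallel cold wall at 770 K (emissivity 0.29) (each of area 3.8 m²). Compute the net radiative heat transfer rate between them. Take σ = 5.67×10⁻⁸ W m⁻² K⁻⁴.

For two large parallel gray plates, q = σ(T₁⁴ − T₂⁴) / (1/ε₁ + 1/ε₂ − 1).
1/ε₁ + 1/ε₂ − 1 = 1/0.38 + 1/0.29 − 1 = 5.080.
T₁⁴ − T₂⁴ = 3.20×10^12 − 3.52×10^11 = 2.85×10^12 K⁴.
q = 5.67×10⁻⁸ × 2.85×10^12 / 5.080 = 31800 W/m².
Q = q·A = 31800 × 3.8 = 1.21×10^5 W.

Q ≈ 1.21×10^5 W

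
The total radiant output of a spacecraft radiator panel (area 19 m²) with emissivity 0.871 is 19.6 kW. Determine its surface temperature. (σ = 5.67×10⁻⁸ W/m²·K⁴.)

T ≈ 380 K

From P = εσAT⁴, T = (P / εσA)^(1/4) = (19600 / (0.871 × 5.67×10⁻⁸ × 19.0))^(1/4).
T = (2.09×10^10)^(1/4) = 380 K.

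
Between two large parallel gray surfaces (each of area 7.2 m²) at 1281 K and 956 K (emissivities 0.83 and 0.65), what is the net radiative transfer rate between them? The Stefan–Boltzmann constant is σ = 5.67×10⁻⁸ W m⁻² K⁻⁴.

For two large parallel gray plates, q = σ(T₁⁴ − T₂⁴) / (1/ε₁ + 1/ε₂ − 1).
1/ε₁ + 1/ε₂ − 1 = 1/0.83 + 1/0.65 − 1 = 1.743.
T₁⁴ − T₂⁴ = 2.69×10^12 − 8.35×10^11 = 1.86×10^12 K⁴.
q = 5.67×10⁻⁸ × 1.86×10^12 / 1.743 = 60400 W/m².
Q = q·A = 60400 × 7.2 = 4.35×10^5 W.

Q ≈ 4.35×10^5 W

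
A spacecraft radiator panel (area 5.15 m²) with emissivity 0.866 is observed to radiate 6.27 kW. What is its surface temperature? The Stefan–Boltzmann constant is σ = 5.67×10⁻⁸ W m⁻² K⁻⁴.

T ≈ 397 K

From P = εσAT⁴, T = (P / εσA)^(1/4) = (6270 / (0.866 × 5.67×10⁻⁸ × 5.15))^(1/4).
T = (2.48×10^10)^(1/4) = 397 K.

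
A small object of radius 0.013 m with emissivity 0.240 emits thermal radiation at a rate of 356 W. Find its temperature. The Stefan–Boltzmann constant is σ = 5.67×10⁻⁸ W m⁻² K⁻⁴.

T ≈ 1870 K

A = 4πr² = 4π × (0.013)² = 2.12×10^-3 m².
From P = εσAT⁴, T = (P / εσA)^(1/4) = (356 / (0.240 × 5.67×10⁻⁸ × 2.12×10^-3))^(1/4).
T = (1.23×10^13)^(1/4) = 1870 K.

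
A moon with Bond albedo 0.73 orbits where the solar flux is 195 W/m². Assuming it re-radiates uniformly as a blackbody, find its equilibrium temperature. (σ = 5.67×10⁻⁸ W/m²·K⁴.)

Power absorbed = (1−a)S·πR²; power emitted = 4πR²σT⁴. Equating and cancelling πR²:
T = ((1−a)S / 4σ)^(1/4) = (52.7 / (4 × 5.67×10⁻⁸))^(1/4) = (2.32×10^8)^(1/4).
T = 123 K.

T ≈ 123 K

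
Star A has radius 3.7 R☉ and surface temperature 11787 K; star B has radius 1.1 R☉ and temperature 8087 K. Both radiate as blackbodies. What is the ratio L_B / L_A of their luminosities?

L = 4πR²σT⁴ ∝ R²T⁴, so L_B/L_A = (1.1/3.7)² × (8087/11787)⁴ = 0.0884 × 0.222 = 0.0196.

L_B/L_A ≈ 0.0196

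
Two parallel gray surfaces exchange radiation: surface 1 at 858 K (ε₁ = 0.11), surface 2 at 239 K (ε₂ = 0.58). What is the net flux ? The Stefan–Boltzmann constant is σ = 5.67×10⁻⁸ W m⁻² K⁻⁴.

For two large parallel gray plates, q = σ(T₁⁴ − T₂⁴) / (1/ε₁ + 1/ε₂ − 1).
1/ε₁ + 1/ε₂ − 1 = 1/0.11 + 1/0.58 − 1 = 9.815.
T₁⁴ − T₂⁴ = 5.42×10^11 − 3.26×10^9 = 5.39×10^11 K⁴.
q = 5.67×10⁻⁸ × 5.39×10^11 / 9.815 = 3110 W/m².

q ≈ 3110 W/m²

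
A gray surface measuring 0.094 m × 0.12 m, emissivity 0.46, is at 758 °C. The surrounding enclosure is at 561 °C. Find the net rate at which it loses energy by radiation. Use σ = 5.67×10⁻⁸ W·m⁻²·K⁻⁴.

A = 0.094 × 0.12 = 0.0113 m².
Convert: 758 °C = 1031 K; 561 °C = 834 K.
Q = εσA(T⁴ − T_s⁴). T⁴ − T_s⁴ = (1031)⁴ − (834)⁴ = 1.13×10^12 − 4.84×10^11 = 6.46×10^11 K⁴.
Q = 0.46 × 5.67×10⁻⁸ × 0.0113 × 6.46×10^11 = 190 W.

Q ≈ 190 W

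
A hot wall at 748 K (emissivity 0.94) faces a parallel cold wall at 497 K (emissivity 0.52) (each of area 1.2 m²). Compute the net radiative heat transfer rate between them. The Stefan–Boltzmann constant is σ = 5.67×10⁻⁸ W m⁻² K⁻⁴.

Q ≈ 8630 W

For two large parallel gray plates, q = σ(T₁⁴ − T₂⁴) / (1/ε₁ + 1/ε₂ − 1).
1/ε₁ + 1/ε₂ − 1 = 1/0.94 + 1/0.52 − 1 = 1.987.
T₁⁴ − T₂⁴ = 3.13×10^11 − 6.10×10^10 = 2.52×10^11 K⁴.
q = 5.67×10⁻⁸ × 2.52×10^11 / 1.987 = 7190 W/m².
Q = q·A = 7190 × 1.2 = 8630 W.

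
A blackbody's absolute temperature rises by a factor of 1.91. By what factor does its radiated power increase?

P ∝ T⁴, so the power scales as (1.91)⁴ = 13.3.

factor ≈ 13.3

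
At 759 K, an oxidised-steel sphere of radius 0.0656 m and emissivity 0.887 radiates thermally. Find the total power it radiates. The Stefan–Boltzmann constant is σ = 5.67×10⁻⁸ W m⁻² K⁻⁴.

A = 4πr² = 4π × (0.0656)² = 0.0541 m².
Stefan–Boltzmann: P = εσAT⁴ = 0.887 × 5.67×10⁻⁸ × 0.0541 × (759)⁴ = 0.887 × 5.67×10⁻⁸ × 0.0541 × 3.32×10^11.
P = 903 W.

P ≈ 903 W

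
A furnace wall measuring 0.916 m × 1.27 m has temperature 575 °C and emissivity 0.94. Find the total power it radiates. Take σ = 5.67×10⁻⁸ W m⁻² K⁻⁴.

P ≈ 32100 W

A = 0.916 × 1.27 = 1.16 m².
575 °C = 848 K.
Stefan–Boltzmann: P = εσAT⁴ = 0.94 × 5.67×10⁻⁸ × 1.16 × (848)⁴ = 0.94 × 5.67×10⁻⁸ × 1.16 × 5.17×10^11.
P = 32100 W.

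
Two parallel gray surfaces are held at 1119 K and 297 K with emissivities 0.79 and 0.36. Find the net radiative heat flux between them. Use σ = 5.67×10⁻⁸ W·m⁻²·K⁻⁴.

For two large parallel gray plates, q = σ(T₁⁴ − T₂⁴) / (1/ε₁ + 1/ε₂ − 1).
1/ε₁ + 1/ε₂ − 1 = 1/0.79 + 1/0.36 − 1 = 3.044.
T₁⁴ − T₂⁴ = 1.57×10^12 − 7.78×10^9 = 1.56×10^12 K⁴.
q = 5.67×10⁻⁸ × 1.56×10^12 / 3.044 = 29100 W/m².

q ≈ 29100 W/m²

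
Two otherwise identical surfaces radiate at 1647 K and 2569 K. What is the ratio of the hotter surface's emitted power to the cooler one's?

ratio ≈ 5.92

P ∝ T⁴, so the ratio is (2569/1647)⁴ = (1.560)⁴ = 5.92.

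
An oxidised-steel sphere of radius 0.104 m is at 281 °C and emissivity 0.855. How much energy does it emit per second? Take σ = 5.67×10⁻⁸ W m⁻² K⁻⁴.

P ≈ 621 W

A = 4πr² = 4π × (0.104)² = 0.136 m².
281 °C = 554 K.
P = εσAT⁴ = 0.855 × 5.67×10⁻⁸ × 0.136 × (554)⁴ = 0.855 × 5.67×10⁻⁸ × 0.136 × 9.42×10^10.
P = 621 W.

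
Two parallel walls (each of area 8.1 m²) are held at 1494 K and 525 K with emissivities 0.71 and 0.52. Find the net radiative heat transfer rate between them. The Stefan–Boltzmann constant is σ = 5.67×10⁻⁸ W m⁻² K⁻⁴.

For two large parallel gray plates, q = σ(T₁⁴ − T₂⁴) / (1/ε₁ + 1/ε₂ − 1).
1/ε₁ + 1/ε₂ − 1 = 1/0.71 + 1/0.52 − 1 = 2.332.
T₁⁴ − T₂⁴ = 4.98×10^12 − 7.60×10^10 = 4.91×10^12 K⁴.
q = 5.67×10⁻⁸ × 4.91×10^12 / 2.332 = 1.19×10^5 W/m².
Q = q·A = 1.19×10^5 × 8.1 = 9.66×10^5 W.

Q ≈ 9.66×10^5 W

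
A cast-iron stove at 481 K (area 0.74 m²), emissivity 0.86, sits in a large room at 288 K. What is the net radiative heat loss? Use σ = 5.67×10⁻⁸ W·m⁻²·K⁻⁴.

Q = εσA(T⁴ − T_s⁴). T⁴ − T_s⁴ = (481)⁴ − (288)⁴ = 5.35×10^10 − 6.88×10^9 = 4.66×10^10 K⁴.
Q = 0.86 × 5.67×10⁻⁸ × 0.740 × 4.66×10^10 = 1680 W.

Q ≈ 1680 W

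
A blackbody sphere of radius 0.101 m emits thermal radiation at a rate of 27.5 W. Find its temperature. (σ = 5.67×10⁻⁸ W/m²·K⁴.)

A = 4πr² = 4π × (0.101)² = 0.128 m².
From P = σAT⁴, T = (P / σA)^(1/4) = (27.5 / (5.67×10⁻⁸ × 0.128))^(1/4).
T = (3.78×10^9)^(1/4) = 248 K.

T ≈ 248 K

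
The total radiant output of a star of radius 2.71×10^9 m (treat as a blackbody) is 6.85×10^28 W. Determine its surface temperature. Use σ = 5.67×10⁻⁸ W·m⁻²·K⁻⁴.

T ≈ 10700 K

A = 4πr² = 4π × (2.71×10^9)² = 9.23×10^19 m².
From P = σAT⁴, T = (P / σA)^(1/4) = (6.85×10^28 / (5.67×10⁻⁸ × 9.23×10^19))^(1/4).
T = (1.31×10^16)^(1/4) = 10700 K.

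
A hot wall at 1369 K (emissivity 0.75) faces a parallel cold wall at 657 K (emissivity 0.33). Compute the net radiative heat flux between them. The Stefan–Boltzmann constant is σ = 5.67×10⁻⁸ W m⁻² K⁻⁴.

q ≈ 56100 W/m²

For two large parallel gray plates, q = σ(T₁⁴ − T₂⁴) / (1/ε₁ + 1/ε₂ − 1).
1/ε₁ + 1/ε₂ − 1 = 1/0.75 + 1/0.33 − 1 = 3.364.
T₁⁴ − T₂⁴ = 3.51×10^12 − 1.86×10^11 = 3.33×10^12 K⁴.
q = 5.67×10⁻⁸ × 3.33×10^12 / 3.364 = 56100 W/m².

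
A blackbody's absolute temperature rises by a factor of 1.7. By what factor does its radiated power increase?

P ∝ T⁴, so the power scales as (1.7)⁴ = 8.35.

factor ≈ 8.35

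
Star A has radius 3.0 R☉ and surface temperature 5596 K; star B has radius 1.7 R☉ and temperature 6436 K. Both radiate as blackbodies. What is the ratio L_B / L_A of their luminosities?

L = 4πR²σT⁴ ∝ R²T⁴, so L_B/L_A = (1.7/3.0)² × (6436/5596)⁴ = 0.321 × 1.75 = 0.562.

L_B/L_A ≈ 0.562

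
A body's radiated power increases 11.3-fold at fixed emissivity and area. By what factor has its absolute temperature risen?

P ∝ T⁴ ⇒ T ∝ P^(1/4), so T scales by (11.3)^(1/4) = 1.83.

factor ≈ 1.83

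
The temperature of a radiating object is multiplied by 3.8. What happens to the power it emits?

factor ≈ 209

P ∝ T⁴, so the power scales as (3.8)⁴ = 209.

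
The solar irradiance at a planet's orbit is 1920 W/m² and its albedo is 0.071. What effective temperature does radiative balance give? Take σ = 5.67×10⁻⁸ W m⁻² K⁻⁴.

Power absorbed = (1−a)S·πR²; power emitted = 4πR²σT⁴. Equating and cancelling πR²:
T = ((1−a)S / 4σ)^(1/4) = (1780 / (4 × 5.67×10⁻⁸))^(1/4) = (7.86×10^9)^(1/4).
T = 298 K.

T ≈ 298 K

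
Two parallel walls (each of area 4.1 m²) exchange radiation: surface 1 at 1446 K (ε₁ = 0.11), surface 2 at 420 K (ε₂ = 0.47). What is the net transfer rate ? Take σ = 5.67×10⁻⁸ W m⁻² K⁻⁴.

For two large parallel gray plates, q = σ(T₁⁴ − T₂⁴) / (1/ε₁ + 1/ε₂ − 1).
1/ε₁ + 1/ε₂ − 1 = 1/0.11 + 1/0.47 − 1 = 10.22.
T₁⁴ − T₂⁴ = 4.37×10^12 − 3.11×10^10 = 4.34×10^12 K⁴.
q = 5.67×10⁻⁸ × 4.34×10^12 / 10.22 = 24100 W/m².
Q = q·A = 24100 × 4.1 = 98800 W.

Q ≈ 98800 W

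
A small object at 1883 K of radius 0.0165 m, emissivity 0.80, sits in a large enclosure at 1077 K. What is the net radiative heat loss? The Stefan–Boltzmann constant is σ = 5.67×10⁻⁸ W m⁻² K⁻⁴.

Q ≈ 1740 W

A = 4πr² = 4π × (0.0165)² = 3.42×10^-3 m².
Q = εσA(T⁴ − T_s⁴). T⁴ − T_s⁴ = (1883)⁴ − (1077)⁴ = 1.26×10^13 − 1.35×10^12 = 1.12×10^13 K⁴.
Q = 0.80 × 5.67×10⁻⁸ × 3.42×10^-3 × 1.12×10^13 = 1740 W.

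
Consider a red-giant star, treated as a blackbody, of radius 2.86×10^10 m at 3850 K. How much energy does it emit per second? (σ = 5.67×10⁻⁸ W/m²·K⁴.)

A = 4πr² = 4π × (2.86×10^10)² = 1.03×10^22 m².
P = σAT⁴ = 5.67×10⁻⁸ × 1.03×10^22 × (3850)⁴ = 5.67×10⁻⁸ × 1.03×10^22 × 2.20×10^14.
P = 1.28×10^29 W.

P ≈ 1.28×10^29 W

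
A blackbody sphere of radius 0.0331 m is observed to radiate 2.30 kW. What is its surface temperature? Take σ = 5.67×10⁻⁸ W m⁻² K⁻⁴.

A = 4πr² = 4π × (0.0331)² = 0.0138 m².
From P = σAT⁴, T = (P / σA)^(1/4) = (2300 / (5.67×10⁻⁸ × 0.0138))^(1/4).
T = (2.95×10^12)^(1/4) = 1310 K.

T ≈ 1310 K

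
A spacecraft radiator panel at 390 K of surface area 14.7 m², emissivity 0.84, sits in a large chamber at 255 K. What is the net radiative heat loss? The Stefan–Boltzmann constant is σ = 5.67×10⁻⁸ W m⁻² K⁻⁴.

Q ≈ 13200 W

Q = εσA(T⁴ − T_s⁴). T⁴ − T_s⁴ = (390)⁴ − (255)⁴ = 2.31×10^10 − 4.23×10^9 = 1.89×10^10 K⁴.
Q = 0.84 × 5.67×10⁻⁸ × 14.7 × 1.89×10^10 = 13200 W.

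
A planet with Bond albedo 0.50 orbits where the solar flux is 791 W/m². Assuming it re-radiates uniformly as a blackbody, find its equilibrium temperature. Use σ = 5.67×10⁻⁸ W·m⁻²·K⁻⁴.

T ≈ 204 K

Power absorbed = (1−a)S·πR²; power emitted = 4πR²σT⁴. Equating and cancelling πR²:
T = ((1−a)S / 4σ)^(1/4) = (396 / (4 × 5.67×10⁻⁸))^(1/4) = (1.74×10^9)^(1/4).
T = 204 K.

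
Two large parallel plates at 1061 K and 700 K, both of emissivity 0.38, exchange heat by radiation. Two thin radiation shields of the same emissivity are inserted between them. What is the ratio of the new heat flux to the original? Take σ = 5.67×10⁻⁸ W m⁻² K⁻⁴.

With N identical shields there are N+1 = 3 gaps in series, each with the same radiative resistance, so the flux falls to 1/(N+1) of its unshielded value.

ratio ≈ 0.333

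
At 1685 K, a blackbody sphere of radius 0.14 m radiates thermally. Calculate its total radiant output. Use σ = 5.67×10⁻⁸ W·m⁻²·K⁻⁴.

A = 4πr² = 4π × (0.14)² = 0.246 m².
P = σAT⁴ = 5.67×10⁻⁸ × 0.246 × (1685)⁴ = 5.67×10⁻⁸ × 0.246 × 8.06×10^12.
P = 1.13×10^5 W.

P ≈ 1.13×10^5 W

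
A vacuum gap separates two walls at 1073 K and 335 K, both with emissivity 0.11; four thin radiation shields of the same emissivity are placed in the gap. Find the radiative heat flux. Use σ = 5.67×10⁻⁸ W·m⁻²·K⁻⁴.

q ≈ 867 W/m²

Each of the 5 gaps contributes resistance (2/ε − 1) = 2/0.11 − 1 = 17.18; total = 85.91.
q = σ(T₁⁴ − T₂⁴) / 85.91 = 5.67×10⁻⁸ × 1.31×10^12 / 85.91 = 867 W/m².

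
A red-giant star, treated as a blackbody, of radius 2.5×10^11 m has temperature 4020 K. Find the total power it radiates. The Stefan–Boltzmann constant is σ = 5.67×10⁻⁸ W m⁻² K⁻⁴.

P ≈ 1.16×10^31 W

A = 4πr² = 4π × (2.5×10^11)² = 7.85×10^23 m².
P = σAT⁴ = 5.67×10⁻⁸ × 7.85×10^23 × (4020)⁴ = 5.67×10⁻⁸ × 7.85×10^23 × 2.61×10^14.
P = 1.16×10^31 W.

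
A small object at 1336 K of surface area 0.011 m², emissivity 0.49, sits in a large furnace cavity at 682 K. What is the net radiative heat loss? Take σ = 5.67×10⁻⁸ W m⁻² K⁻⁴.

Q ≈ 908 W

Q = εσA(T⁴ − T_s⁴). T⁴ − T_s⁴ = (1336)⁴ − (682)⁴ = 3.19×10^12 − 2.16×10^11 = 2.97×10^12 K⁴.
Q = 0.49 × 5.67×10⁻⁸ × 0.0110 × 2.97×10^12 = 908 W.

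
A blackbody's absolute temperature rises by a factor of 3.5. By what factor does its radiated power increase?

factor ≈ 150

P ∝ T⁴, so the power scales as (3.5)⁴ = 150.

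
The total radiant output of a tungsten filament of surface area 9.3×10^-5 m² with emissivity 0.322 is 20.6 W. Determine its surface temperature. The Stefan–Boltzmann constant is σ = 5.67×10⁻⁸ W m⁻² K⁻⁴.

From P = εσAT⁴, T = (P / εσA)^(1/4) = (20.6 / (0.322 × 5.67×10⁻⁸ × 9.30×10^-5))^(1/4).
T = (1.21×10^13)^(1/4) = 1870 K.

T ≈ 1870 K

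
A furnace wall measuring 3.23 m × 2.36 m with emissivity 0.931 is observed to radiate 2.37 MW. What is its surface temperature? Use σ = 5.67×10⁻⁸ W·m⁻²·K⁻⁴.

T ≈ 1560 K

A = 3.23 × 2.36 = 7.62 m².
From P = εσAT⁴, T = (P / εσA)^(1/4) = (2.37×10^6 / (0.931 × 5.67×10⁻⁸ × 7.62))^(1/4).
T = (5.89×10^12)^(1/4) = 1560 K.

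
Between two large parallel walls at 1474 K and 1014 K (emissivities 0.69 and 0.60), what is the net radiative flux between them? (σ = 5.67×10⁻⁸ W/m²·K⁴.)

For two large parallel gray plates, q = σ(T₁⁴ − T₂⁴) / (1/ε₁ + 1/ε₂ − 1).
1/ε₁ + 1/ε₂ − 1 = 1/0.69 + 1/0.60 − 1 = 2.116.
T₁⁴ − T₂⁴ = 4.72×10^12 − 1.06×10^12 = 3.66×10^12 K⁴.
q = 5.67×10⁻⁸ × 3.66×10^12 / 2.116 = 98200 W/m².

q ≈ 98200 W/m²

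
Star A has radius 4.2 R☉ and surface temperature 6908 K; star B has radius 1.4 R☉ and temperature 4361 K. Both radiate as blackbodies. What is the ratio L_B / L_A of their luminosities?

L = 4πR²σT⁴ ∝ R²T⁴, so L_B/L_A = (1.4/4.2)² × (4361/6908)⁴ = 0.111 × 0.159 = 0.0176.

L_B/L_A ≈ 0.0176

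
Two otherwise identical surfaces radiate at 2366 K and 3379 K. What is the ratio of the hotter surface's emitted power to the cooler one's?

P ∝ T⁴, so the ratio is (3379/2366)⁴ = (1.428)⁴ = 4.16.

ratio ≈ 4.16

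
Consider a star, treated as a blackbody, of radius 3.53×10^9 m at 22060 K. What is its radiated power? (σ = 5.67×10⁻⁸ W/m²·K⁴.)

P ≈ 2.10×10^30 W

A = 4πr² = 4π × (3.53×10^9)² = 1.57×10^20 m².
P = σAT⁴ = 5.67×10⁻⁸ × 1.57×10^20 × (22060)⁴ = 5.67×10⁻⁸ × 1.57×10^20 × 2.37×10^17.
P = 2.10×10^30 W.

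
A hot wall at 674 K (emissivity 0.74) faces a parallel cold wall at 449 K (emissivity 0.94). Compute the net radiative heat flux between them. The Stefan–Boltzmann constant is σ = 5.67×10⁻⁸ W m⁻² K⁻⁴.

q ≈ 6640 W/m²

For two large parallel gray plates, q = σ(T₁⁴ − T₂⁴) / (1/ε₁ + 1/ε₂ − 1).
1/ε₁ + 1/ε₂ − 1 = 1/0.74 + 1/0.94 − 1 = 1.415.
T₁⁴ − T₂⁴ = 2.06×10^11 − 4.06×10^10 = 1.66×10^11 K⁴.
q = 5.67×10⁻⁸ × 1.66×10^11 / 1.415 = 6640 W/m².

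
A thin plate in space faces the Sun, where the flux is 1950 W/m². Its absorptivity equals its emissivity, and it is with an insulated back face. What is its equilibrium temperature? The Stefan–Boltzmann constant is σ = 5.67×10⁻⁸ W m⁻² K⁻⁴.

T ≈ 431 K

Absorbed flux αS = emitted flux εσT⁴ (one radiating face); with α = ε, T = (S/σ)^(1/4).
T = (1950 / 5.67×10⁻⁸)^(1/4) = (3.44×10^10)^(1/4).
T = 431 K.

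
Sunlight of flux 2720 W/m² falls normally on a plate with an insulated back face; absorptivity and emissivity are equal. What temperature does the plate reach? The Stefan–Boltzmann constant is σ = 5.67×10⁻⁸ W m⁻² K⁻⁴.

Absorbed flux αS = emitted flux εσT⁴ (one radiating face); with α = ε, T = (S/σ)^(1/4).
T = (2720 / 5.67×10⁻⁸)^(1/4) = (4.80×10^10)^(1/4).
T = 468 K.

T ≈ 468 K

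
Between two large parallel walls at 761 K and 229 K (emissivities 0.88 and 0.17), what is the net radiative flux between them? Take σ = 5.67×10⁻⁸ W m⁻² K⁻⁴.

q ≈ 3130 W/m²

For two large parallel gray plates, q = σ(T₁⁴ − T₂⁴) / (1/ε₁ + 1/ε₂ − 1).
1/ε₁ + 1/ε₂ − 1 = 1/0.88 + 1/0.17 − 1 = 6.019.
T₁⁴ − T₂⁴ = 3.35×10^11 − 2.75×10^9 = 3.33×10^11 K⁴.
q = 5.67×10⁻⁸ × 3.33×10^11 / 6.019 = 3130 W/m².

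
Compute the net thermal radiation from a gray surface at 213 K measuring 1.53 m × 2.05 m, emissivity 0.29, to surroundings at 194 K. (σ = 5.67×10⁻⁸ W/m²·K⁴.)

A = 1.53 × 2.05 = 3.14 m².
Q = εσA(T⁴ − T_s⁴). T⁴ − T_s⁴ = (213)⁴ − (194)⁴ = 2.06×10^9 − 1.42×10^9 = 6.42×10^8 K⁴.
Q = 0.29 × 5.67×10⁻⁸ × 3.14 × 6.42×10^8 = 33.1 W.

Q ≈ 33.1 W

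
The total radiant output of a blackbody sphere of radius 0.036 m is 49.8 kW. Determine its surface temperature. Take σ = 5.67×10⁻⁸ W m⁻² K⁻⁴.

A = 4πr² = 4π × (0.036)² = 0.0163 m².
From P = σAT⁴, T = (P / σA)^(1/4) = (49800 / (5.67×10⁻⁸ × 0.0163))^(1/4).
T = (5.39×10^13)^(1/4) = 2710 K.

T ≈ 2710 K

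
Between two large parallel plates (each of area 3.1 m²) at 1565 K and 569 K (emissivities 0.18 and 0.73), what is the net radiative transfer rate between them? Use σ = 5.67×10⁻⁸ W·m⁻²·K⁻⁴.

Q ≈ 1.75×10^5 W

For two large parallel gray plates, q = σ(T₁⁴ − T₂⁴) / (1/ε₁ + 1/ε₂ − 1).
1/ε₁ + 1/ε₂ − 1 = 1/0.18 + 1/0.73 − 1 = 5.925.
T₁⁴ − T₂⁴ = 6.00×10^12 − 1.05×10^11 = 5.89×10^12 K⁴.
q = 5.67×10⁻⁸ × 5.89×10^12 / 5.925 = 56400 W/m².
Q = q·A = 56400 × 3.1 = 1.75×10^5 W.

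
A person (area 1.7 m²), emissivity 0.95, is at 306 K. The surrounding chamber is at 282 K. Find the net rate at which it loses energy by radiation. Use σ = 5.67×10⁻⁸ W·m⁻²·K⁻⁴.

Q ≈ 224 W

Q = εσA(T⁴ − T_s⁴). T⁴ − T_s⁴ = (306)⁴ − (282)⁴ = 8.77×10^9 − 6.32×10^9 = 2.44×10^9 K⁴.
Q = 0.95 × 5.67×10⁻⁸ × 1.70 × 2.44×10^9 = 224 W.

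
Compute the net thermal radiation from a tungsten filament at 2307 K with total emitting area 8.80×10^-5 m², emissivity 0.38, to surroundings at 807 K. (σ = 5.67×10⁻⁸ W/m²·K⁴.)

Q = εσA(T⁴ − T_s⁴). T⁴ − T_s⁴ = (2307)⁴ − (807)⁴ = 2.83×10^13 − 4.24×10^11 = 2.79×10^13 K⁴.
Q = 0.38 × 5.67×10⁻⁸ × 8.80×10^-5 × 2.79×10^13 = 52.9 W.

Q ≈ 52.9 W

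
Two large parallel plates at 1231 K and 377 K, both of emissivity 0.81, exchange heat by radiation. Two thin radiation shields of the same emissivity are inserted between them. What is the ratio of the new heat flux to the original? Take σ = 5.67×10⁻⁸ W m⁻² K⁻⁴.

ratio ≈ 0.333

With N identical shields there are N+1 = 3 gaps in series, each with the same radiative resistance, so the flux falls to 1/(N+1) of its unshielded value.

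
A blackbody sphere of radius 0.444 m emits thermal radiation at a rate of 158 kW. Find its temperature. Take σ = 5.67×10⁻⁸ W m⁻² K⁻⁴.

A = 4πr² = 4π × (0.444)² = 2.48 m².
From P = σAT⁴, T = (P / σA)^(1/4) = (1.58×10^5 / (5.67×10⁻⁸ × 2.48))^(1/4).
T = (1.12×10^12)^(1/4) = 1030 K.

T ≈ 1030 K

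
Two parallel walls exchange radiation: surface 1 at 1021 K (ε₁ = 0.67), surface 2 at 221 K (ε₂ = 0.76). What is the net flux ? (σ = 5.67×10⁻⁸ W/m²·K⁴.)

q ≈ 34000 W/m²

For two large parallel gray plates, q = σ(T₁⁴ − T₂⁴) / (1/ε₁ + 1/ε₂ − 1).
1/ε₁ + 1/ε₂ − 1 = 1/0.67 + 1/0.76 − 1 = 1.808.
T₁⁴ − T₂⁴ = 1.09×10^12 − 2.39×10^9 = 1.08×10^12 K⁴.
q = 5.67×10⁻⁸ × 1.08×10^12 / 1.808 = 34000 W/m².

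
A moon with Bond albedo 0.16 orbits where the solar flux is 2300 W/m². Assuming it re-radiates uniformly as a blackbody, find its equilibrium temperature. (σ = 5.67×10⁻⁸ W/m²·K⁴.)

T ≈ 304 K

Power absorbed = (1−a)S·πR²; power emitted = 4πR²σT⁴. Equating and cancelling πR²:
T = ((1−a)S / 4σ)^(1/4) = (1930 / (4 × 5.67×10⁻⁸))^(1/4) = (8.52×10^9)^(1/4).
T = 304 K.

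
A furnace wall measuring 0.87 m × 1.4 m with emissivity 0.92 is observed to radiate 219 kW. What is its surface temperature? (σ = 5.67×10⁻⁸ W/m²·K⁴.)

T ≈ 1360 K

A = 0.87 × 1.4 = 1.22 m².
From P = εσAT⁴, T = (P / εσA)^(1/4) = (2.19×10^5 / (0.92 × 5.67×10⁻⁸ × 1.22))^(1/4).
T = (3.45×10^12)^(1/4) = 1360 K.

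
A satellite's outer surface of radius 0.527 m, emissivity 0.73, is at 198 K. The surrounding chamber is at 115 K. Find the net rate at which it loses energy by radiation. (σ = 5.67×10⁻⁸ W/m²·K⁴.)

A = 4πr² = 4π × (0.527)² = 3.49 m².
Q = εσA(T⁴ − T_s⁴). T⁴ − T_s⁴ = (198)⁴ − (115)⁴ = 1.54×10^9 − 1.75×10^8 = 1.36×10^9 K⁴.
Q = 0.73 × 5.67×10⁻⁸ × 3.49 × 1.36×10^9 = 197 W.

Q ≈ 197 W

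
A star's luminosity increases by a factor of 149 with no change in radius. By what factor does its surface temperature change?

factor ≈ 3.49

P ∝ T⁴ ⇒ T ∝ P^(1/4), so T scales by (149)^(1/4) = 3.49.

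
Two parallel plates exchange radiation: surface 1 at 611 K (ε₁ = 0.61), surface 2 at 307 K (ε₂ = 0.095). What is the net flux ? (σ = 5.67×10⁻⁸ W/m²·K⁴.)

For two large parallel gray plates, q = σ(T₁⁴ − T₂⁴) / (1/ε₁ + 1/ε₂ − 1).
1/ε₁ + 1/ε₂ − 1 = 1/0.61 + 1/0.095 − 1 = 11.17.
T₁⁴ − T₂⁴ = 1.39×10^11 − 8.88×10^9 = 1.30×10^11 K⁴.
q = 5.67×10⁻⁸ × 1.30×10^11 / 11.17 = 663 W/m².

q ≈ 663 W/m²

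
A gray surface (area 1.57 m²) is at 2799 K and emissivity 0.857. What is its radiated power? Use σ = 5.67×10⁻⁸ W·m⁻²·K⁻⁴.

P ≈ 4.68×10^6 W

Stefan–Boltzmann: P = εσAT⁴ = 0.857 × 5.67×10⁻⁸ × 1.57 × (2799)⁴ = 0.857 × 5.67×10⁻⁸ × 1.57 × 6.14×10^13.
P = 4.68×10^6 W.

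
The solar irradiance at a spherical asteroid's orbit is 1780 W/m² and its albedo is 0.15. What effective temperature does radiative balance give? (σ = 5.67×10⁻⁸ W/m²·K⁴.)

T ≈ 286 K

Power absorbed = (1−a)S·πR²; power emitted = 4πR²σT⁴. Equating and cancelling πR²:
T = ((1−a)S / 4σ)^(1/4) = (1510 / (4 × 5.67×10⁻⁸))^(1/4) = (6.67×10^9)^(1/4).
T = 286 K.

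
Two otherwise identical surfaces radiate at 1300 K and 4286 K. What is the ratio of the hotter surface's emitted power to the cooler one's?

P ∝ T⁴, so the ratio is (4286/1300)⁴ = (3.297)⁴ = 118.

ratio ≈ 118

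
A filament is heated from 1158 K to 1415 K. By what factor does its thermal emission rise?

ratio ≈ 2.23

P ∝ T⁴, so the ratio is (1415/1158)⁴ = (1.222)⁴ = 2.23.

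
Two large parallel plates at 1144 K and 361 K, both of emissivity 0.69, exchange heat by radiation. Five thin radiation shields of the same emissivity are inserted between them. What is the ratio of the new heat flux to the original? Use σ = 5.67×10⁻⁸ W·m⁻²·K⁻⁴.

With N identical shields there are N+1 = 6 gaps in series, each with the same radiative resistance, so the flux falls to 1/(N+1) of its unshielded value.

ratio ≈ 0.167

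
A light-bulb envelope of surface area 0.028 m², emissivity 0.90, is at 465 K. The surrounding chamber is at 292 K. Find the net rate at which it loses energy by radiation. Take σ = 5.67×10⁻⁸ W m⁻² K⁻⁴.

Q ≈ 56.4 W

Q = εσA(T⁴ − T_s⁴). T⁴ − T_s⁴ = (465)⁴ − (292)⁴ = 4.68×10^10 − 7.27×10^9 = 3.95×10^10 K⁴.
Q = 0.90 × 5.67×10⁻⁸ × 0.0280 × 3.95×10^10 = 56.4 W.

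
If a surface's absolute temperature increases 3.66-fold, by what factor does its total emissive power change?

P ∝ T⁴, so the power scales as (3.66)⁴ = 179.

factor ≈ 179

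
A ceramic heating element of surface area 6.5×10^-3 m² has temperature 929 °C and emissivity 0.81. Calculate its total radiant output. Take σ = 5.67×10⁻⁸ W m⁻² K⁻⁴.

929 °C = 1202 K.
P = εσAT⁴ = 0.81 × 5.67×10⁻⁸ × 6.50×10^-3 × (1202)⁴ = 0.81 × 5.67×10⁻⁸ × 6.50×10^-3 × 2.09×10^12.
P = 623 W.

P ≈ 623 W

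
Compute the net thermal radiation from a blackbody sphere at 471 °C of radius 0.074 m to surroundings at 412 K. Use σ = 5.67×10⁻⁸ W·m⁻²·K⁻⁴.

A = 4πr² = 4π × (0.074)² = 0.0688 m².
Convert: 471 °C = 744 K.
Q = σA(T⁴ − T_s⁴). T⁴ − T_s⁴ = (744)⁴ − (412)⁴ = 3.06×10^11 − 2.88×10^10 = 2.78×10^11 K⁴.
Q = 5.67×10⁻⁸ × 0.0688 × 2.78×10^11 = 1080 W.

Q ≈ 1080 W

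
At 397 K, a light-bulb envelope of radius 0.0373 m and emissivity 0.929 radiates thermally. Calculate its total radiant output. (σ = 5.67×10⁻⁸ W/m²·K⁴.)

P ≈ 22.9 W

A = 4πr² = 4π × (0.0373)² = 0.0175 m².
Stefan–Boltzmann: P = εσAT⁴ = 0.929 × 5.67×10⁻⁸ × 0.0175 × (397)⁴ = 0.929 × 5.67×10⁻⁸ × 0.0175 × 2.48×10^10.
P = 22.9 W.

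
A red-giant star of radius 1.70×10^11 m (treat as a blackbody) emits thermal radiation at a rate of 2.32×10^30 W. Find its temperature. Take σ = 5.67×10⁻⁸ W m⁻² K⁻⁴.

A = 4πr² = 4π × (1.70×10^11)² = 3.63×10^23 m².
From P = σAT⁴, T = (P / σA)^(1/4) = (2.32×10^30 / (5.67×10⁻⁸ × 3.63×10^23))^(1/4).
T = (1.13×10^14)^(1/4) = 3260 K.

T ≈ 3260 K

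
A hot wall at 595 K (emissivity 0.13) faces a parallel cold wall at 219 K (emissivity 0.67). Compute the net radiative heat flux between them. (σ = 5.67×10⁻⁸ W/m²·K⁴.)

q ≈ 852 W/m²

For two large parallel gray plates, q = σ(T₁⁴ − T₂⁴) / (1/ε₁ + 1/ε₂ − 1).
1/ε₁ + 1/ε₂ − 1 = 1/0.13 + 1/0.67 − 1 = 8.185.
T₁⁴ − T₂⁴ = 1.25×10^11 − 2.30×10^9 = 1.23×10^11 K⁴.
q = 5.67×10⁻⁸ × 1.23×10^11 / 8.185 = 852 W/m².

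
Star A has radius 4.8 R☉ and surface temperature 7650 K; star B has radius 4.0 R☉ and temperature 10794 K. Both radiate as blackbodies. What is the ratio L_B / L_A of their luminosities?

L = 4πR²σT⁴ ∝ R²T⁴, so L_B/L_A = (4.0/4.8)² × (10794/7650)⁴ = 0.694 × 3.96 = 2.75.

L_B/L_A ≈ 2.75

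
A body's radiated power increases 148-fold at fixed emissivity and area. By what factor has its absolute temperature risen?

P ∝ T⁴ ⇒ T ∝ P^(1/4), so T scales by (148)^(1/4) = 3.49.

factor ≈ 3.49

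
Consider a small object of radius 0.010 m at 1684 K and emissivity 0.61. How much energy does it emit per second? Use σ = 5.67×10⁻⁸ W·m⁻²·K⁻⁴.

P ≈ 350 W

A = 4πr² = 4π × (0.010)² = 1.26×10^-3 m².
Stefan–Boltzmann: P = εσAT⁴ = 0.61 × 5.67×10⁻⁸ × 1.26×10^-3 × (1684)⁴ = 0.61 × 5.67×10⁻⁸ × 1.26×10^-3 × 8.04×10^12.
P = 350 W.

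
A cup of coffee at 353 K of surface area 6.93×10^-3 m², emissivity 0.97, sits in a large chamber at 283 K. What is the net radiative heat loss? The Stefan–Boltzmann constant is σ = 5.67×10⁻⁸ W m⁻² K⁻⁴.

Q = εσA(T⁴ − T_s⁴). T⁴ − T_s⁴ = (353)⁴ − (283)⁴ = 1.55×10^10 − 6.41×10^9 = 9.11×10^9 K⁴.
Q = 0.97 × 5.67×10⁻⁸ × 6.93×10^-3 × 9.11×10^9 = 3.47 W.

Q ≈ 3.47 W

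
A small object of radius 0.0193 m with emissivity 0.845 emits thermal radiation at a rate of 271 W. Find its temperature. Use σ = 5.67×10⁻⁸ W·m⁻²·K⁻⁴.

A = 4πr² = 4π × (0.0193)² = 4.68×10^-3 m².
From P = εσAT⁴, T = (P / εσA)^(1/4) = (271 / (0.845 × 5.67×10⁻⁸ × 4.68×10^-3))^(1/4).
T = (1.21×10^12)^(1/4) = 1050 K.

T ≈ 1050 K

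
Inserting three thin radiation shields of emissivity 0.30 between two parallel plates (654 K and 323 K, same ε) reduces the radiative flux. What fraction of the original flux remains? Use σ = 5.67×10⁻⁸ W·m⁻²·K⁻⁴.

ratio ≈ 0.250

With N identical shields there are N+1 = 4 gaps in series, each with the same radiative resistance, so the flux falls to 1/(N+1) of its unshielded value.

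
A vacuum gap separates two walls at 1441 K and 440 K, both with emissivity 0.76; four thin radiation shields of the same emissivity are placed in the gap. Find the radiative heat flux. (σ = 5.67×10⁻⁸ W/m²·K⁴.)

q ≈ 29700 W/m²

Each of the 5 gaps contributes resistance (2/ε − 1) = 2/0.76 − 1 = 1.632; total = 8.158.
q = σ(T₁⁴ − T₂⁴) / 8.158 = 5.67×10⁻⁸ × 4.27×10^12 / 8.158 = 29700 W/m².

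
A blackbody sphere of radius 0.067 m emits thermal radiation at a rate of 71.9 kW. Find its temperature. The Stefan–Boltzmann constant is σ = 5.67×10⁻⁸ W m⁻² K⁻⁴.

A = 4πr² = 4π × (0.067)² = 0.0564 m².
From P = σAT⁴, T = (P / σA)^(1/4) = (71900 / (5.67×10⁻⁸ × 0.0564))^(1/4).
T = (2.25×10^13)^(1/4) = 2180 K.

T ≈ 2180 K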